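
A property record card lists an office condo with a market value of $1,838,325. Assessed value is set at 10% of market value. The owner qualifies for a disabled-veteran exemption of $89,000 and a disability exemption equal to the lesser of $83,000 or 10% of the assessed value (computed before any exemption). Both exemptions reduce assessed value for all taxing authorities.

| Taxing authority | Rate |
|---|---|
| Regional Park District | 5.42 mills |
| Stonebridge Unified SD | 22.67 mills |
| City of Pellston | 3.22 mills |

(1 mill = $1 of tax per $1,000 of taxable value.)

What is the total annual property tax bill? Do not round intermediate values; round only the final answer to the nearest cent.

Assessed value = $1,838,325 × 0.1 = $183,832.5
Disability exemption = min($83,000, 10% × $183,832.5) = min($83,000, $18,383.25) = $18,383.25 (percentage binds)
Taxable value = $183,832.5 − $89,000 − $18,383.25 = $76,449.25
Regional Park District: $76,449.25 × 0.00542 = $414.354935
Stonebridge Unified SD: $76,449.25 × 0.02267 = $1,733.1044975
City of Pellston: $76,449.25 × 0.00322 = $246.166585
Total = $2,393.6260175

$2,393.63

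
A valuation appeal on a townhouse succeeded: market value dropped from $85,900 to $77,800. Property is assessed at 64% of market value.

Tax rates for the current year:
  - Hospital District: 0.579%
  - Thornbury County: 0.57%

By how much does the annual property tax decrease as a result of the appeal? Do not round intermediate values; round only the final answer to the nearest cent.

Old assessed value = $85,900 × 0.64 = $54,976
New assessed value = $77,800 × 0.64 = $49,792
Combined rate = 0.00579 + 0.0057 = 0.01149
Old tax = $54,976 × 0.01149 = $631.67424
New tax = $49,792 × 0.01149 = $572.11008
Reduction = $631.67424 − $572.11008 = $59.56416

$59.56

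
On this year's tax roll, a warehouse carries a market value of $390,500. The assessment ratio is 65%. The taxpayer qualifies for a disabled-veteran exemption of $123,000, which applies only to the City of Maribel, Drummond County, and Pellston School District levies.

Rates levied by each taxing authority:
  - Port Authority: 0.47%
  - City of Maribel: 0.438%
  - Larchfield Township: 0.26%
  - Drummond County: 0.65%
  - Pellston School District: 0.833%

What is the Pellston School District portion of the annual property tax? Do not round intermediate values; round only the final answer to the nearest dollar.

Assessed value = $390,500 × 0.65 = $253,825
Pellston School District taxable value = $253,825 − $123,000 = $130,825
Pellston School District levy = $130,825 × 0.00833 = $1,089.77225

$1,090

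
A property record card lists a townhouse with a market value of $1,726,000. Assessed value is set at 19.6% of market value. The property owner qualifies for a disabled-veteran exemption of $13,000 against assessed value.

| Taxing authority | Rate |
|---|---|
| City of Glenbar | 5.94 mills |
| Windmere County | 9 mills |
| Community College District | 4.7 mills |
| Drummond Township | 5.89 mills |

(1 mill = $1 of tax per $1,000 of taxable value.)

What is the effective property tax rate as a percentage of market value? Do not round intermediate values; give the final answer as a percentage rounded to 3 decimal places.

Assessed value = $1,726,000 × 0.196 = $338,296
Taxable value = $338,296 − $13,000 = $325,296
City of Glenbar: $325,296 × 0.00594 = $1,932.25824
Windmere County: $325,296 × 0.009 = $2,927.664
Community College District: $325,296 × 0.0047 = $1,528.8912
Drummond Township: $325,296 × 0.00589 = $1,915.99344
Total tax = $8,304.80688
Effective rate = $8,304.80688 ÷ $1,726,000 = 0.481% of market value

0.481%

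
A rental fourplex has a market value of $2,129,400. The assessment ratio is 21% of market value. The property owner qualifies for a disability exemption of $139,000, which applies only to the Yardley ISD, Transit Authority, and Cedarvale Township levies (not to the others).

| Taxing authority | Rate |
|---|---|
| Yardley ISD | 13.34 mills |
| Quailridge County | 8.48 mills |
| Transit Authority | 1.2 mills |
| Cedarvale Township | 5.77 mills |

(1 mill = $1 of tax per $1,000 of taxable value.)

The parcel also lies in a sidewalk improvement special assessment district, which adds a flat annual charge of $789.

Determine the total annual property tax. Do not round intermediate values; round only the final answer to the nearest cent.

Assessed value = $2,129,400 × 0.21 = $447,174
Yardley ISD: ($447,174 − $139,000) × 0.01334 = $308,174 × 0.01334 = $4,111.04116
Quailridge County: $447,174 × 0.00848 = $3,792.03552
Transit Authority: ($447,174 − $139,000) × 0.0012 = $308,174 × 0.0012 = $369.8088
Cedarvale Township: ($447,174 − $139,000) × 0.00577 = $308,174 × 0.00577 = $1,778.16398
Levies subtotal = $10,051.04946
Total = $10,051.04946 + $789 = $10,840.04946

$10,840.05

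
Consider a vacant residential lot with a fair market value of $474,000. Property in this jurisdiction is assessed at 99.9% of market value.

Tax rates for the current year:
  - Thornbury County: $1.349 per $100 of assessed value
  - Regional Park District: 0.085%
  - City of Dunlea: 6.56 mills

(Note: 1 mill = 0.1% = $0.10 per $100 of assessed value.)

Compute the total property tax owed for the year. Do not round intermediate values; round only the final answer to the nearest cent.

$9,896.69

Assessed value = $474,000 × 0.999 = $473,526
Thornbury County: $473,526 × 0.01349 = $6,387.86574
Regional Park District: $473,526 × 0.00085 = $402.4971
City of Dunlea: $473,526 × 0.00656 = $3,106.33056
Total = $9,896.6934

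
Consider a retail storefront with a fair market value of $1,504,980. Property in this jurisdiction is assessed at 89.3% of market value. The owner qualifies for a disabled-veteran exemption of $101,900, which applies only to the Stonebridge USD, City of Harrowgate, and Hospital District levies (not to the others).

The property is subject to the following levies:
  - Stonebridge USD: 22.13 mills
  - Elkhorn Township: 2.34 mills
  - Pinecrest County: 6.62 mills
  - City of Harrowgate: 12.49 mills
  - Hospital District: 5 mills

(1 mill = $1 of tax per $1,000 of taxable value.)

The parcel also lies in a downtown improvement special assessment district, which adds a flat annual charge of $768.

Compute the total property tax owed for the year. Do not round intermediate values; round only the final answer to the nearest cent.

$62,019.67

Assessed value = $1,504,980 × 0.893 = $1,343,947.14
Stonebridge USD: ($1,343,947.14 − $101,900) × 0.02213 = $1,242,047.14 × 0.02213 = $27,486.5032082
Elkhorn Township: $1,343,947.14 × 0.00234 = $3,144.8363076
Pinecrest County: $1,343,947.14 × 0.00662 = $8,896.9300668
City of Harrowgate: ($1,343,947.14 − $101,900) × 0.01249 = $1,242,047.14 × 0.01249 = $15,513.1687786
Hospital District: ($1,343,947.14 − $101,900) × 0.005 = $1,242,047.14 × 0.005 = $6,210.2357
Levies subtotal = $61,251.6740612
Total = $61,251.6740612 + $768 = $62,019.6740612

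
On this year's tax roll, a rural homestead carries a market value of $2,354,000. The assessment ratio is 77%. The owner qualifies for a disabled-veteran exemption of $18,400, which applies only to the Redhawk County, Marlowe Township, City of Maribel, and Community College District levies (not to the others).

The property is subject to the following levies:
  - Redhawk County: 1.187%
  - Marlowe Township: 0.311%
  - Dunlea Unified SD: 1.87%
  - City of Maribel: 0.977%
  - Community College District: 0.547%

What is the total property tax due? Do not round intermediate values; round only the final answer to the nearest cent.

Assessed value = $2,354,000 × 0.77 = $1,812,580
Redhawk County: ($1,812,580 − $18,400) × 0.01187 = $1,794,180 × 0.01187 = $21,296.9166
Marlowe Township: ($1,812,580 − $18,400) × 0.00311 = $1,794,180 × 0.00311 = $5,579.8998
Dunlea Unified SD: $1,812,580 × 0.0187 = $33,895.246
City of Maribel: ($1,812,580 − $18,400) × 0.00977 = $1,794,180 × 0.00977 = $17,529.1386
Community College District: ($1,812,580 − $18,400) × 0.00547 = $1,794,180 × 0.00547 = $9,814.1646
Total = $88,115.3656

$88,115.37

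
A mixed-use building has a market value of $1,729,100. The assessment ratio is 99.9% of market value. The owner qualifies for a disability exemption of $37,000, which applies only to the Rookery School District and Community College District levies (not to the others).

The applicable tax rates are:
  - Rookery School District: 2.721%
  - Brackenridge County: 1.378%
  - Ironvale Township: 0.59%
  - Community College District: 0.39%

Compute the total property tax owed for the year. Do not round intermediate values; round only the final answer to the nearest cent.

Assessed value = $1,729,100 × 0.999 = $1,727,370.9
Rookery School District: ($1,727,370.9 − $37,000) × 0.02721 = $1,690,370.9 × 0.02721 = $45,994.992189
Brackenridge County: $1,727,370.9 × 0.01378 = $23,803.171002
Ironvale Township: $1,727,370.9 × 0.0059 = $10,191.48831
Community College District: ($1,727,370.9 − $37,000) × 0.0039 = $1,690,370.9 × 0.0039 = $6,592.44651
Total = $86,582.098011

$86,582.10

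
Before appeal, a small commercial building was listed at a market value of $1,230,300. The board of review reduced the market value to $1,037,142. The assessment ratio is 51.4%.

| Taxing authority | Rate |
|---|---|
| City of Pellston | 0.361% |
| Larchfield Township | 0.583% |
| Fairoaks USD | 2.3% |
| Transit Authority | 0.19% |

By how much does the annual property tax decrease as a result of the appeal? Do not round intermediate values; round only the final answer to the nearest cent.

$3,409.39

Old assessed value = $1,230,300 × 0.514 = $632,374.2
New assessed value = $1,037,142 × 0.514 = $533,090.988
Combined rate = 0.00361 + 0.00583 + 0.023 + 0.0019 = 0.03434
Old tax = $632,374.2 × 0.03434 = $21,715.730028
New tax = $533,090.988 × 0.03434 = $18,306.34452792
Reduction = $21,715.730028 − $18,306.34452792 = $3,409.38550008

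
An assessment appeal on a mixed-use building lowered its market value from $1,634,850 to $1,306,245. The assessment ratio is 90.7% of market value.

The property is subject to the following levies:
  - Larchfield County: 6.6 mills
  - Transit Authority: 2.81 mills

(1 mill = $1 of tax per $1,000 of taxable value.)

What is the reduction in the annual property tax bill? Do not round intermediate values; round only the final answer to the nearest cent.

$2,804.60

Old assessed value = $1,634,850 × 0.907 = $1,482,808.95
New assessed value = $1,306,245 × 0.907 = $1,184,764.215
Combined rate = 0.0066 + 0.00281 = 0.00941
Old tax = $1,482,808.95 × 0.00941 = $13,953.2322195
New tax = $1,184,764.215 × 0.00941 = $11,148.63126315
Reduction = $13,953.2322195 − $11,148.63126315 = $2,804.60095635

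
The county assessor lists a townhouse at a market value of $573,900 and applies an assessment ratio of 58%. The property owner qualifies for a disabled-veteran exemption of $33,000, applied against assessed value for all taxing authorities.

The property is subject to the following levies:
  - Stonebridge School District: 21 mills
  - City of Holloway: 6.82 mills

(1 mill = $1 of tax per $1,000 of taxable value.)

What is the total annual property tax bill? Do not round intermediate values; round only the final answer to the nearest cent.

Assessed value = $573,900 × 0.58 = $332,862
Taxable value = $332,862 − $33,000 = $299,862
Stonebridge School District: $299,862 × 0.021 = $6,297.102
City of Holloway: $299,862 × 0.00682 = $2,045.05884
Total = $6,297.102 + $2,045.05884 = $8,342.16084

$8,342.16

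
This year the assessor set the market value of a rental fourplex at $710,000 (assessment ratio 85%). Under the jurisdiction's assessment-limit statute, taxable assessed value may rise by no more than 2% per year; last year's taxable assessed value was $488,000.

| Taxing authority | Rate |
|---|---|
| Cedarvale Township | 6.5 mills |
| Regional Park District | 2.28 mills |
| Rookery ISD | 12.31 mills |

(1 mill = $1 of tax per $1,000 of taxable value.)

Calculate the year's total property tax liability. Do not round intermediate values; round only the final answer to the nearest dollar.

Uncapped assessed value = $710,000 × 0.85 = $603,500
Cap limit = $488,000 × 1.02 = $497,760
Taxable assessed value = min($603,500, $497,760) = $497,760 (cap binds)
Cedarvale Township: $497,760 × 0.0065 = $3,235.44
Regional Park District: $497,760 × 0.00228 = $1,134.8928
Rookery ISD: $497,760 × 0.01231 = $6,127.4256
Total = $10,497.7584

$10,498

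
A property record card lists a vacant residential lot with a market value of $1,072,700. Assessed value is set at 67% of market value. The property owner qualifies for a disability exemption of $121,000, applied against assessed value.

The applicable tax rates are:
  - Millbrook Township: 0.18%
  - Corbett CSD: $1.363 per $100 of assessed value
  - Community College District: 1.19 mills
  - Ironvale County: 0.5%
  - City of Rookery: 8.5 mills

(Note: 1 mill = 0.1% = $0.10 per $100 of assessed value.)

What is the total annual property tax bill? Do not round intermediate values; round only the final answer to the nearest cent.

$18,003.00

Assessed value = $1,072,700 × 0.67 = $718,709
Taxable value = $718,709 − $121,000 = $597,709
Millbrook Township: $597,709 × 0.0018 = $1,075.8762
Corbett CSD: $597,709 × 0.01363 = $8,146.77367
Community College District: $597,709 × 0.00119 = $711.27371
Ironvale County: $597,709 × 0.005 = $2,988.545
City of Rookery: $597,709 × 0.0085 = $5,080.5265
Total = $18,002.99508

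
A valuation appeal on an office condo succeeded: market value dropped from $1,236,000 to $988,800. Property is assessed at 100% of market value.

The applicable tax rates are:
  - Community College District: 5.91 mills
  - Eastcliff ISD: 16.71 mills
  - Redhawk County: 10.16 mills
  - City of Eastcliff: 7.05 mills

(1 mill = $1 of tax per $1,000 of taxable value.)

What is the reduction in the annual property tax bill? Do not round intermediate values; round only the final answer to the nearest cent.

Old assessed value = $1,236,000 × 1 = $1,236,000
New assessed value = $988,800 × 1 = $988,800
Combined rate = 0.00591 + 0.01671 + 0.01016 + 0.00705 = 0.03983
Old tax = $1,236,000 × 0.03983 = $49,229.88
New tax = $988,800 × 0.03983 = $39,383.904
Reduction = $49,229.88 − $39,383.904 = $9,845.976

$9,845.98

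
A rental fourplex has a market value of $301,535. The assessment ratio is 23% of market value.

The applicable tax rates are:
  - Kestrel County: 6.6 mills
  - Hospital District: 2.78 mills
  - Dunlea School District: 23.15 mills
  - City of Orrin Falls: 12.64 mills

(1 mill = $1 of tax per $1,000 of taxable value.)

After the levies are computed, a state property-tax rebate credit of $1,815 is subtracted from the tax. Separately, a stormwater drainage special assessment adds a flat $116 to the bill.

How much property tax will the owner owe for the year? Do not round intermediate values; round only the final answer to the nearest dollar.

Assessed value = $301,535 × 0.23 = $69,353.05
Kestrel County: $69,353.05 × 0.0066 = $457.73013
Hospital District: $69,353.05 × 0.00278 = $192.801479
Dunlea School District: $69,353.05 × 0.02315 = $1,605.5231075
City of Orrin Falls: $69,353.05 × 0.01264 = $876.622552
Levies subtotal = $3,132.6772685
After credit = $3,132.6772685 − $1,815 = $1,317.6772685
Total = $1,317.6772685 + $116 = $1,433.6772685

$1,434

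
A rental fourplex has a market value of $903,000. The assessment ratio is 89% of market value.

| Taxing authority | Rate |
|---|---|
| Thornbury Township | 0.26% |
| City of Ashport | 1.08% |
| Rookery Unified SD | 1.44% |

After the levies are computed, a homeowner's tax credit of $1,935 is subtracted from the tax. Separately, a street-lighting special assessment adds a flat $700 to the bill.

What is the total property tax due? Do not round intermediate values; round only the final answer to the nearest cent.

$21,107.03

Assessed value = $903,000 × 0.89 = $803,670
Thornbury Township: $803,670 × 0.0026 = $2,089.542
City of Ashport: $803,670 × 0.0108 = $8,679.636
Rookery Unified SD: $803,670 × 0.0144 = $11,572.848
Levies subtotal = $22,342.026
After credit = $22,342.026 − $1,935 = $20,407.026
Total = $20,407.026 + $700 = $21,107.026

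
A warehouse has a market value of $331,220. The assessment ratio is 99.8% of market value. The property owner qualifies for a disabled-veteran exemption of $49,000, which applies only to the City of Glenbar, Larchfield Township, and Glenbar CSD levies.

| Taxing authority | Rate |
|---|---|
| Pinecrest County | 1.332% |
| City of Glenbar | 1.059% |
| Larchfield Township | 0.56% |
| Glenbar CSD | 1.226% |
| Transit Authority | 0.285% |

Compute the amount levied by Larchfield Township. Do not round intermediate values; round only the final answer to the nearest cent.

Assessed value = $331,220 × 0.998 = $330,557.56
Larchfield Township taxable value = $330,557.56 − $49,000 = $281,557.56
Larchfield Township levy = $281,557.56 × 0.0056 = $1,576.722336

$1,576.72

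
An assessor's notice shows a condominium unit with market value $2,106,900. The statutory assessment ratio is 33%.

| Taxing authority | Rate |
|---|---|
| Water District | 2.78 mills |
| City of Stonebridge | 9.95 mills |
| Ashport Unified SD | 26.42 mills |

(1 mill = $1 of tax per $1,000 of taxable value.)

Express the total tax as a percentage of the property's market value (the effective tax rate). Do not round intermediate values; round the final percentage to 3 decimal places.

Assessed value = $2,106,900 × 0.33 = $695,277
Water District: $695,277 × 0.00278 = $1,932.87006
City of Stonebridge: $695,277 × 0.00995 = $6,918.00615
Ashport Unified SD: $695,277 × 0.02642 = $18,369.21834
Total tax = $27,220.09455
Effective rate = $27,220.09455 ÷ $2,106,900 = 1.292% of market value

1.292%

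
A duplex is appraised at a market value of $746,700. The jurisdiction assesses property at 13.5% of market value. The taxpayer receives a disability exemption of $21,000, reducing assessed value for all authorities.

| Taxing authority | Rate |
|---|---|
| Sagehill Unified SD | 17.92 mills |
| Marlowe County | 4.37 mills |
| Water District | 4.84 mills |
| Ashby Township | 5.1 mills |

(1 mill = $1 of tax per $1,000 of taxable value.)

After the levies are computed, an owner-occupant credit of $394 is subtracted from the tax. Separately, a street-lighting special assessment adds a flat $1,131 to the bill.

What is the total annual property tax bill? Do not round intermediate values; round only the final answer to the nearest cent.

$3,309.10

Assessed value = $746,700 × 0.135 = $100,804.5
Taxable value = $100,804.5 − $21,000 = $79,804.5
Sagehill Unified SD: $79,804.5 × 0.01792 = $1,430.09664
Marlowe County: $79,804.5 × 0.00437 = $348.745665
Water District: $79,804.5 × 0.00484 = $386.25378
Ashby Township: $79,804.5 × 0.0051 = $407.00295
Levies subtotal = $2,572.099035
After credit = $2,572.099035 − $394 = $2,178.099035
Total = $2,178.099035 + $1,131 = $3,309.099035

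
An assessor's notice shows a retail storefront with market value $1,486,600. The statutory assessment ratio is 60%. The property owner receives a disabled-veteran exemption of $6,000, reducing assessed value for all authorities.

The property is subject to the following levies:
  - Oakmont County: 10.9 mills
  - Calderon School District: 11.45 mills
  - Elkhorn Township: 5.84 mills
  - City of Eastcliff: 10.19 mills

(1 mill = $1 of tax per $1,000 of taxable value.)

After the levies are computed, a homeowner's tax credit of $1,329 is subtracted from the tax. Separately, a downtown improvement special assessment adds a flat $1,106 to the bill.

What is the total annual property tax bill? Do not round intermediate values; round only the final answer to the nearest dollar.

$33,780

Assessed value = $1,486,600 × 0.6 = $891,960
Taxable value = $891,960 − $6,000 = $885,960
Oakmont County: $885,960 × 0.0109 = $9,656.964
Calderon School District: $885,960 × 0.01145 = $10,144.242
Elkhorn Township: $885,960 × 0.00584 = $5,174.0064
City of Eastcliff: $885,960 × 0.01019 = $9,027.9324
Levies subtotal = $34,003.1448
After credit = $34,003.1448 − $1,329 = $32,674.1448
Total = $32,674.1448 + $1,106 = $33,780.1448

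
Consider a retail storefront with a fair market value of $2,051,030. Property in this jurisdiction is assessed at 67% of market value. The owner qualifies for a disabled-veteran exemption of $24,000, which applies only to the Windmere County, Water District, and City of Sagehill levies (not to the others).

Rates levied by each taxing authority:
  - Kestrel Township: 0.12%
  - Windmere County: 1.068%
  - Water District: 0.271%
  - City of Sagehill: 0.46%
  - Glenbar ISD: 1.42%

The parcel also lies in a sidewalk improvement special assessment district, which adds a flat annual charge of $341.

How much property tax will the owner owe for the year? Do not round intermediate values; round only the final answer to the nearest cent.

Assessed value = $2,051,030 × 0.67 = $1,374,190.1
Kestrel Township: $1,374,190.1 × 0.0012 = $1,649.02812
Windmere County: ($1,374,190.1 − $24,000) × 0.01068 = $1,350,190.1 × 0.01068 = $14,420.030268
Water District: ($1,374,190.1 − $24,000) × 0.00271 = $1,350,190.1 × 0.00271 = $3,659.015171
City of Sagehill: ($1,374,190.1 − $24,000) × 0.0046 = $1,350,190.1 × 0.0046 = $6,210.87446
Glenbar ISD: $1,374,190.1 × 0.0142 = $19,513.49942
Levies subtotal = $45,452.447439
Total = $45,452.447439 + $341 = $45,793.447439

$45,793.45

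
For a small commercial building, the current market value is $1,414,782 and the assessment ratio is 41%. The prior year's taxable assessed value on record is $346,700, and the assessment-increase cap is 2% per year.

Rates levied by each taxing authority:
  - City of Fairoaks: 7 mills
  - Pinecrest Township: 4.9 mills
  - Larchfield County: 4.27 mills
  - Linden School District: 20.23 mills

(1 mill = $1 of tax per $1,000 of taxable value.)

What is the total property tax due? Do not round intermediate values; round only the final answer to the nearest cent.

Uncapped assessed value = $1,414,782 × 0.41 = $580,060.62
Cap limit = $346,700 × 1.02 = $353,634
Taxable assessed value = min($580,060.62, $353,634) = $353,634 (cap binds)
City of Fairoaks: $353,634 × 0.007 = $2,475.438
Pinecrest Township: $353,634 × 0.0049 = $1,732.8066
Larchfield County: $353,634 × 0.00427 = $1,510.01718
Linden School District: $353,634 × 0.02023 = $7,154.01582
Total = $12,872.2776

$12,872.28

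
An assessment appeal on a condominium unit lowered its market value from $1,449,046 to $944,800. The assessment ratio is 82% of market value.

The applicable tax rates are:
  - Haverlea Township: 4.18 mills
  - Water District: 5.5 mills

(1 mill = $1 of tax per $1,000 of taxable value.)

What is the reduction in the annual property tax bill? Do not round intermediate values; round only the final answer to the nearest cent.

$4,002.50

Old assessed value = $1,449,046 × 0.82 = $1,188,217.72
New assessed value = $944,800 × 0.82 = $774,736
Combined rate = 0.00418 + 0.0055 = 0.00968
Old tax = $1,188,217.72 × 0.00968 = $11,501.9475296
New tax = $774,736 × 0.00968 = $7,499.44448
Reduction = $11,501.9475296 − $7,499.44448 = $4,002.5030496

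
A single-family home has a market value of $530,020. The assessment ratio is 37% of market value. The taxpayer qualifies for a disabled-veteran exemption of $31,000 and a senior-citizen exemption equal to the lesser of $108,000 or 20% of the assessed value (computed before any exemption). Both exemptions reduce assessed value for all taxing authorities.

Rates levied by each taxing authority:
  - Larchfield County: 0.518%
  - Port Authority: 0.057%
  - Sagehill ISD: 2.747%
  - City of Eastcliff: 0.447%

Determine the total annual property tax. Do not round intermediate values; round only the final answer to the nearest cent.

$4,744.64

Assessed value = $530,020 × 0.37 = $196,107.4
Senior-citizen exemption = min($108,000, 20% × $196,107.4) = min($108,000, $39,221.48) = $39,221.48 (percentage binds)
Taxable value = $196,107.4 − $31,000 − $39,221.48 = $125,885.92
Larchfield County: $125,885.92 × 0.00518 = $652.0890656
Port Authority: $125,885.92 × 0.00057 = $71.7549744
Sagehill ISD: $125,885.92 × 0.02747 = $3,458.0862224
City of Eastcliff: $125,885.92 × 0.00447 = $562.7100624
Total = $4,744.6403248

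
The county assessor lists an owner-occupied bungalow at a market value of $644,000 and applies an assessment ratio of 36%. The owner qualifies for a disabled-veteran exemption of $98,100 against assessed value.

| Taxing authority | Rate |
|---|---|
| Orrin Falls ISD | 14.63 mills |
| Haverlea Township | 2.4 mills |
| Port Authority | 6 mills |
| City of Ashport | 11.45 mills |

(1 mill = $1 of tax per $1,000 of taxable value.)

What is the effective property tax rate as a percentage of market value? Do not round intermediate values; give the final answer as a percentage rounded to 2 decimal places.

Assessed value = $644,000 × 0.36 = $231,840
Taxable value = $231,840 − $98,100 = $133,740
Orrin Falls ISD: $133,740 × 0.01463 = $1,956.6162
Haverlea Township: $133,740 × 0.0024 = $320.976
Port Authority: $133,740 × 0.006 = $802.44
City of Ashport: $133,740 × 0.01145 = $1,531.323
Total tax = $4,611.3552
Effective rate = $4,611.3552 ÷ $644,000 = 0.72% of market value

0.72%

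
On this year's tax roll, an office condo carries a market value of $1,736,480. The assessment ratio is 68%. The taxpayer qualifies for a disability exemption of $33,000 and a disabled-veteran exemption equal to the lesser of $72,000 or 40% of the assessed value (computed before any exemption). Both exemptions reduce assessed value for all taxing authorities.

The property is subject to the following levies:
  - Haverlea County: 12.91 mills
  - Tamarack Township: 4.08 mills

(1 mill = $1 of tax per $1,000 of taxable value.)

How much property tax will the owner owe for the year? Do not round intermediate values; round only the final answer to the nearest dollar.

Assessed value = $1,736,480 × 0.68 = $1,180,806.4
Disabled-veteran exemption = min($72,000, 40% × $1,180,806.4) = min($72,000, $472,322.56) = $72,000 (dollar cap binds)
Taxable value = $1,180,806.4 − $33,000 − $72,000 = $1,075,806.4
Haverlea County: $1,075,806.4 × 0.01291 = $13,888.660624
Tamarack Township: $1,075,806.4 × 0.00408 = $4,389.290112
Total = $18,277.950736

$18,278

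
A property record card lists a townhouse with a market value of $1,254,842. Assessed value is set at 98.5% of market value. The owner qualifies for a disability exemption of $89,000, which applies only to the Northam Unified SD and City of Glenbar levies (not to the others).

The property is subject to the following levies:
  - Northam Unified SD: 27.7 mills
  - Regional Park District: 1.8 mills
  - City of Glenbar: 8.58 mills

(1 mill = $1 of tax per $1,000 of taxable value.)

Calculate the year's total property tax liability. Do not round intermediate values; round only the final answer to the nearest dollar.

$43,839

Assessed value = $1,254,842 × 0.985 = $1,236,019.37
Northam Unified SD: ($1,236,019.37 − $89,000) × 0.0277 = $1,147,019.37 × 0.0277 = $31,772.436549
Regional Park District: $1,236,019.37 × 0.0018 = $2,224.834866
City of Glenbar: ($1,236,019.37 − $89,000) × 0.00858 = $1,147,019.37 × 0.00858 = $9,841.4261946
Total = $43,838.6976096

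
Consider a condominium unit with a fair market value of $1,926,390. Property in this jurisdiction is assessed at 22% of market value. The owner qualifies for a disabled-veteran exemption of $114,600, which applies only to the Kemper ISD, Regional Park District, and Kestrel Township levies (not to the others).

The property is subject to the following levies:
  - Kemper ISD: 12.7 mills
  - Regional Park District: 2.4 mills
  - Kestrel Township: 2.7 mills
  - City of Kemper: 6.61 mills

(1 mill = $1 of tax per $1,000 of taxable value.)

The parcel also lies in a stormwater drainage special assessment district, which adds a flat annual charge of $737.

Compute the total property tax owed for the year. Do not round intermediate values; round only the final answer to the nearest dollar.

Assessed value = $1,926,390 × 0.22 = $423,805.8
Kemper ISD: ($423,805.8 − $114,600) × 0.0127 = $309,205.8 × 0.0127 = $3,926.91366
Regional Park District: ($423,805.8 − $114,600) × 0.0024 = $309,205.8 × 0.0024 = $742.09392
Kestrel Township: ($423,805.8 − $114,600) × 0.0027 = $309,205.8 × 0.0027 = $834.85566
City of Kemper: $423,805.8 × 0.00661 = $2,801.356338
Levies subtotal = $8,305.219578
Total = $8,305.219578 + $737 = $9,042.219578

$9,042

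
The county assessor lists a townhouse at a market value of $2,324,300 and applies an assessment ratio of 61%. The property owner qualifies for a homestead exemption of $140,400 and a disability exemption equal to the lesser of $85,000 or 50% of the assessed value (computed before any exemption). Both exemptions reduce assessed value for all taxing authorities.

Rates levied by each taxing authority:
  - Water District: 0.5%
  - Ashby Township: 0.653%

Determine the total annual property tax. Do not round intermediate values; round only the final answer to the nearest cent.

Assessed value = $2,324,300 × 0.61 = $1,417,823
Disability exemption = min($85,000, 50% × $1,417,823) = min($85,000, $708,911.5) = $85,000 (dollar cap binds)
Taxable value = $1,417,823 − $140,400 − $85,000 = $1,192,423
Water District: $1,192,423 × 0.005 = $5,962.115
Ashby Township: $1,192,423 × 0.00653 = $7,786.52219
Total = $13,748.63719

$13,748.64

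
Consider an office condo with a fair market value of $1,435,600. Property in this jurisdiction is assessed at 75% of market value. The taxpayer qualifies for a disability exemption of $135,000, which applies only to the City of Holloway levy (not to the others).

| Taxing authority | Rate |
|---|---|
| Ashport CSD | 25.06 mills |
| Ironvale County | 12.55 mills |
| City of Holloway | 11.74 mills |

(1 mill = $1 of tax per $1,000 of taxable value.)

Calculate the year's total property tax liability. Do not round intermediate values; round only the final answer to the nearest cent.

Assessed value = $1,435,600 × 0.75 = $1,076,700
Ashport CSD: $1,076,700 × 0.02506 = $26,982.102
Ironvale County: $1,076,700 × 0.01255 = $13,512.585
City of Holloway: ($1,076,700 − $135,000) × 0.01174 = $941,700 × 0.01174 = $11,055.558
Total = $51,550.245

$51,550.25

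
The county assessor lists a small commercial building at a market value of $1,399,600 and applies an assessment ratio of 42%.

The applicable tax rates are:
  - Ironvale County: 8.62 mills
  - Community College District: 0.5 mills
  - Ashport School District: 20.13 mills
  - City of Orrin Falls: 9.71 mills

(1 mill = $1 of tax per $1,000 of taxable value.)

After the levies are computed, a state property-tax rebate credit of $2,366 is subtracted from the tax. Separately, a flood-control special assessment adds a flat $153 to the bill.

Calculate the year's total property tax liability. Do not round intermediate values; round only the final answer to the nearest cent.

Assessed value = $1,399,600 × 0.42 = $587,832
Ironvale County: $587,832 × 0.00862 = $5,067.11184
Community College District: $587,832 × 0.0005 = $293.916
Ashport School District: $587,832 × 0.02013 = $11,833.05816
City of Orrin Falls: $587,832 × 0.00971 = $5,707.84872
Levies subtotal = $22,901.93472
After credit = $22,901.93472 − $2,366 = $20,535.93472
Total = $20,535.93472 + $153 = $20,688.93472

$20,688.93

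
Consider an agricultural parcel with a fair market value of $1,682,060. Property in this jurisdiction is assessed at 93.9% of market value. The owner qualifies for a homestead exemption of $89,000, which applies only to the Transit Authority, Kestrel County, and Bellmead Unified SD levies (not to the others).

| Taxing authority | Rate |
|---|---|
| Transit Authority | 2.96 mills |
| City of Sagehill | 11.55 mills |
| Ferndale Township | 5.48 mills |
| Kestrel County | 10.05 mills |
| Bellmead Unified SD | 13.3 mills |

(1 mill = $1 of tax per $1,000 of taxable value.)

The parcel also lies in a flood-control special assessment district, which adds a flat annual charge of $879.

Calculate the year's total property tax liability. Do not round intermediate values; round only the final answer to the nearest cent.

$66,990.96

Assessed value = $1,682,060 × 0.939 = $1,579,454.34
Transit Authority: ($1,579,454.34 − $89,000) × 0.00296 = $1,490,454.34 × 0.00296 = $4,411.7448464
City of Sagehill: $1,579,454.34 × 0.01155 = $18,242.697627
Ferndale Township: $1,579,454.34 × 0.00548 = $8,655.4097832
Kestrel County: ($1,579,454.34 − $89,000) × 0.01005 = $1,490,454.34 × 0.01005 = $14,979.066117
Bellmead Unified SD: ($1,579,454.34 − $89,000) × 0.0133 = $1,490,454.34 × 0.0133 = $19,823.042722
Levies subtotal = $66,111.9610956
Total = $66,111.9610956 + $879 = $66,990.9610956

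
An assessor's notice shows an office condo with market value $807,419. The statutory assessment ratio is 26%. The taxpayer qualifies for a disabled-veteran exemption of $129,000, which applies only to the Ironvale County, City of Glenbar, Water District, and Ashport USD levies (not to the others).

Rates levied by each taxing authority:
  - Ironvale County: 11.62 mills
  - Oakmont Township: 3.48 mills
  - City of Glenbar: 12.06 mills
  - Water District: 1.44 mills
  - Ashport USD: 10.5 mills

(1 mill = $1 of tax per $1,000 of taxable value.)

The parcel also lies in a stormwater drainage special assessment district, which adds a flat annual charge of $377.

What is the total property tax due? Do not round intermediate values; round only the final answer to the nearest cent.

$3,990.24

Assessed value = $807,419 × 0.26 = $209,928.94
Ironvale County: ($209,928.94 − $129,000) × 0.01162 = $80,928.94 × 0.01162 = $940.3942828
Oakmont Township: $209,928.94 × 0.00348 = $730.5527112
City of Glenbar: ($209,928.94 − $129,000) × 0.01206 = $80,928.94 × 0.01206 = $976.0030164
Water District: ($209,928.94 − $129,000) × 0.00144 = $80,928.94 × 0.00144 = $116.5376736
Ashport USD: ($209,928.94 − $129,000) × 0.0105 = $80,928.94 × 0.0105 = $849.75387
Levies subtotal = $3,613.241554
Total = $3,613.241554 + $377 = $3,990.241554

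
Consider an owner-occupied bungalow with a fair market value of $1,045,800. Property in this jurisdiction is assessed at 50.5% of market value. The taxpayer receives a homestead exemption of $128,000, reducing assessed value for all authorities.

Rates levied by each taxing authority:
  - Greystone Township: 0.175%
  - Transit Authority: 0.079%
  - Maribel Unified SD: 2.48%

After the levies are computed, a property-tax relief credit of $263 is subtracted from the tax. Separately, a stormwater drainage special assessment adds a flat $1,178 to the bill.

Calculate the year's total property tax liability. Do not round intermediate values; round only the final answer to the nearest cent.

$11,854.53

Assessed value = $1,045,800 × 0.505 = $528,129
Taxable value = $528,129 − $128,000 = $400,129
Greystone Township: $400,129 × 0.00175 = $700.22575
Transit Authority: $400,129 × 0.00079 = $316.10191
Maribel Unified SD: $400,129 × 0.0248 = $9,923.1992
Levies subtotal = $10,939.52686
After credit = $10,939.52686 − $263 = $10,676.52686
Total = $10,676.52686 + $1,178 = $11,854.52686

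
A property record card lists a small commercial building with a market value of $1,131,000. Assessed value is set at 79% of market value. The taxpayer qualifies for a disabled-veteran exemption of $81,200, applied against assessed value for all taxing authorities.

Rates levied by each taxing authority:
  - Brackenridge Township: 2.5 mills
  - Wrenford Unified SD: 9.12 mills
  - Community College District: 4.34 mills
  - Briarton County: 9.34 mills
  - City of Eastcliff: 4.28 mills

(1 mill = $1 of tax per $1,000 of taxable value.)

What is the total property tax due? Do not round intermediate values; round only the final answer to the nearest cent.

$24,027.54

Assessed value = $1,131,000 × 0.79 = $893,490
Taxable value = $893,490 − $81,200 = $812,290
Brackenridge Township: $812,290 × 0.0025 = $2,030.725
Wrenford Unified SD: $812,290 × 0.00912 = $7,408.0848
Community College District: $812,290 × 0.00434 = $3,525.3386
Briarton County: $812,290 × 0.00934 = $7,586.7886
City of Eastcliff: $812,290 × 0.00428 = $3,476.6012
Total = $2,030.725 + $7,408.0848 + $3,525.3386 + $7,586.7886 + $3,476.6012 = $24,027.5382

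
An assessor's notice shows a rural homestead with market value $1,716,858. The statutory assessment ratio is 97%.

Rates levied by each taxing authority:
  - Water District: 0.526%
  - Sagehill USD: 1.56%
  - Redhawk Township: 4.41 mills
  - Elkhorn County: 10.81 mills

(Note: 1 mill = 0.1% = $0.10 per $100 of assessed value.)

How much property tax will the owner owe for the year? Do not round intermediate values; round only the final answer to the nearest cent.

$60,085.91

Assessed value = $1,716,858 × 0.97 = $1,665,352.26
Water District: $1,665,352.26 × 0.00526 = $8,759.7528876
Sagehill USD: $1,665,352.26 × 0.0156 = $25,979.495256
Redhawk Township: $1,665,352.26 × 0.00441 = $7,344.2034666
Elkhorn County: $1,665,352.26 × 0.01081 = $18,002.4579306
Total = $60,085.9095408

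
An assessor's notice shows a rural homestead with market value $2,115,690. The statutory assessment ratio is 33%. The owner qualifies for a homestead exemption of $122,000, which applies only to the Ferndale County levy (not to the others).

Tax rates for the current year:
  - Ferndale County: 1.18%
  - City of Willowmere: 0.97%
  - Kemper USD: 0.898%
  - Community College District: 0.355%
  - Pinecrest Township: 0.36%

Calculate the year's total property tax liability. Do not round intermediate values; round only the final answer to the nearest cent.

$24,832.83

Assessed value = $2,115,690 × 0.33 = $698,177.7
Ferndale County: ($698,177.7 − $122,000) × 0.0118 = $576,177.7 × 0.0118 = $6,798.89686
City of Willowmere: $698,177.7 × 0.0097 = $6,772.32369
Kemper USD: $698,177.7 × 0.00898 = $6,269.635746
Community College District: $698,177.7 × 0.00355 = $2,478.530835
Pinecrest Township: $698,177.7 × 0.0036 = $2,513.43972
Total = $24,832.826851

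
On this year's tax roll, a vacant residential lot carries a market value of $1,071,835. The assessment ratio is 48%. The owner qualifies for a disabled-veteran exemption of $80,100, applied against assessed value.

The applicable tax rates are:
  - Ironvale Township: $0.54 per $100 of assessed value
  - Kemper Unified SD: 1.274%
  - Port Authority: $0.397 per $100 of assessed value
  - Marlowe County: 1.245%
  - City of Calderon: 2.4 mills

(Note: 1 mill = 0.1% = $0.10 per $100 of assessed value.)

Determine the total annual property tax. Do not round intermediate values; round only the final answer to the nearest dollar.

$16,055

Assessed value = $1,071,835 × 0.48 = $514,480.8
Taxable value = $514,480.8 − $80,100 = $434,380.8
Ironvale Township: $434,380.8 × 0.0054 = $2,345.65632
Kemper Unified SD: $434,380.8 × 0.01274 = $5,534.011392
Port Authority: $434,380.8 × 0.00397 = $1,724.491776
Marlowe County: $434,380.8 × 0.01245 = $5,408.04096
City of Calderon: $434,380.8 × 0.0024 = $1,042.51392
Total = $16,054.714368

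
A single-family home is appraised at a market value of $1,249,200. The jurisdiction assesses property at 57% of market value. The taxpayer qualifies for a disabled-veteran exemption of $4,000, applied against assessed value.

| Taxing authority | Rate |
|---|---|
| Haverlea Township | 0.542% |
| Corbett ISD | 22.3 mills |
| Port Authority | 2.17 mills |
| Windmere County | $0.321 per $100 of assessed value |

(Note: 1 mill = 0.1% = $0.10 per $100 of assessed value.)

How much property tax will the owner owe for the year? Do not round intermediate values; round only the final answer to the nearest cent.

$23,436.26

Assessed value = $1,249,200 × 0.57 = $712,044
Taxable value = $712,044 − $4,000 = $708,044
Haverlea Township: $708,044 × 0.00542 = $3,837.59848
Corbett ISD: $708,044 × 0.0223 = $15,789.3812
Port Authority: $708,044 × 0.00217 = $1,536.45548
Windmere County: $708,044 × 0.00321 = $2,272.82124
Total = $23,436.2564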